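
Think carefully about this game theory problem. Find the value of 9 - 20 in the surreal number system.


x = 9, y = 20
x - y = 9 - 20 = -11

-11


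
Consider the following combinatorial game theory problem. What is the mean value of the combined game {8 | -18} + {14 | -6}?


G1 = {8 | -18}, G2 = {14 | -6}
Each is a switch {a | b} with numbers a > b; its mean value is (a + b)/2, and mean value is additive over game sums: m(G1 + G2) = m(G1) + m(G2).
Mean of G1 = (8 + (-18))/2 = -10/2 = -5
Mean of G2 = (14 + (-6))/2 = 8/2 = 4
Mean of G1 + G2 = -5 + 4 = -1

-1


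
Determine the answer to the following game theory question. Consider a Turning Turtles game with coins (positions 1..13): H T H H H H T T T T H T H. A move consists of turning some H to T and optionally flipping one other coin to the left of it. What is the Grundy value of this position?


Coins: H T H H H H T T T T H T H
Key fact: a single head at position k behaves exactly like a Nim heap of size k (turning it to T and optionally flipping a coin at j < k corresponds to moving the heap from k to j, or to 0), and heads combine as a disjunctive sum (two heads at the same place would cancel, matching j XOR j = 0). So the Nim-value is the XOR of the 1-indexed positions of the heads.
Face-up positions (1-indexed): [1, 3, 4, 5, 6, 11, 13]
XOR 0 with 1: 0 XOR 1 = 1
XOR 1 with 3: 1 XOR 3 = 2
XOR 2 with 4: 2 XOR 4 = 6
XOR 6 with 5: 6 XOR 5 = 3
XOR 3 with 6: 3 XOR 6 = 5
XOR 5 with 11: 5 XOR 11 = 14
XOR 14 with 13: 14 XOR 13 = 3
Nim-value = 3

3


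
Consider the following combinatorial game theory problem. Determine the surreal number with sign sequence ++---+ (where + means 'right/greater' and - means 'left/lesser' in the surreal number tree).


Sign expansion: ++---+
Rule: track bounds (lo, hi), initially (-inf, +inf). On '+', the current value becomes lo and we move to the simplest number in (value, hi): value + 1 if hi = +inf, otherwise the midpoint (value + hi)/2. On '-', the current value becomes hi and we move to value - 1 if lo = -inf, otherwise the midpoint (lo + value)/2.
Start at 0.
Step 1: sign = +, move right. Bounds: (0, +inf). Value = 1
Step 2: sign = +, move right. Bounds: (1, +inf). Value = 2
Step 3: sign = -, move left. Bounds: (1, 2). Value = 3/2
Step 4: sign = -, move left. Bounds: (1, 3/2). Value = 5/4
Step 5: sign = -, move left. Bounds: (1, 5/4). Value = 9/8
Step 6: sign = +, move right. Bounds: (9/8, 5/4). Value = 19/16
The surreal number with sign expansion ++---+ is 19/16.

19/16


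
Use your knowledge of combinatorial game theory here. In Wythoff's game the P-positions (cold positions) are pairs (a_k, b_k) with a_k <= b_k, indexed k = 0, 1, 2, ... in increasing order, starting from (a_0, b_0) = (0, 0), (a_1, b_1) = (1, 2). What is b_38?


By Wythoff's theorem, a_k = floor(k * phi) and b_k = floor(k * phi^2) = a_k + k, where phi = (1 + sqrt(5))/2 is the golden ratio.
phi = (1 + sqrt(5))/2 = 1.618034
phi^2 = phi + 1 = 2.618034
k = 38
k * phi^2 = 38 * 2.618034 = 99.485292
b_38 = floor(k * phi^2) = 99 (check: a_38 + k = 61 + 38 = 99)

99


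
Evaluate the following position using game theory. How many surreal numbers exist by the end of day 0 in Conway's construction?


Day 0: {|} = 0 is born. Count = 1.
Day n: the number of surreal numbers born by day n is 2^(n+1) - 1.
By day 0: 2^1 - 1 = 1
By day 0: 1 surreal numbers.

1


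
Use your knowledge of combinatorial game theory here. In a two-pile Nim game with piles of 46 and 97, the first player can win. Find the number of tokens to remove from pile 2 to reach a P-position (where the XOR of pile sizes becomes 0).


Piles: 46 and 97
Current XOR: 46 XOR 97 = 79 (non-zero, so this is an N-position).
To make the XOR zero, we need to find a move that balances the piles.
For pile 2 (size 97): target = 97 XOR 79 = 46
We reduce pile 2 from 97 to 46.
Tokens removed: 97 - 46 = 51
Verification: 46 XOR 46 = 0

51


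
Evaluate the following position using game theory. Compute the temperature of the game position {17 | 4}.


The game is {17 | 4}, a switch {a | b} with numbers a > b.
Cooling {a | b} by t gives {a - t | b + t}, which stops being hot when a - t = b + t, i.e. at t = (a - b)/2. So the temperature of a switch is (a - b)/2.
Temperature = (Left option - Right option) / 2
= (17 - (4)) / 2
= 13 / 2
= 13/2

13/2


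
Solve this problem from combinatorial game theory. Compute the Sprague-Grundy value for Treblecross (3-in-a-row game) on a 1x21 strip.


Treblecross: place X on empty cells; 3-in-a-row wins.
Playing within two cells of an existing X lets the opponent win at once, so sensible play treats the cells i-2..i+2 around each X as dead. The player left with no safe cell loses, so this is a normal-play take-away game on strips of safe cells.
Placing X at cell i (0-indexed) of a strip of k safe cells leaves independent strips of sizes max(0, i-2) and max(0, k-i-3). Hence G(k) = mex{ G(max(0,i-2)) XOR G(max(0,k-i-3)) : 0 <= i < k }, with G(0) = 0.
G(1): splits (0,0):0^0=0 -> mex({0}) = 1
G(2): splits (0,0):0^0=0 -> mex({0}) = 1
G(3): splits (0,0):0^0=0 -> mex({0}) = 1
G(4): splits (0,1):0^1=1 (0,0):0^0=0 -> mex({0, 1}) = 2
G(5): splits (0,2):0^1=1 (0,1):0^1=1 (0,0):0^0=0 -> mex({0, 1}) = 2
G(6) = mex({1}) = 0
G(7) = mex({0, 1, 2}) = 3
G(8) = mex({0, 1, 2}) = 3
G(9) = mex({0, 2}) = 1
G(10) = mex({0, 2, 3}) = 1
G(11) = mex({0, 3}) = 1
G(12) = mex({1, 3}) = 0
G(13) = mex({0, 1, 2, 3}) = 4
G(14) = mex({0, 1, 2}) = 3
G(15) = mex({0, 1, 2}) = 3
G(16) = mex({0, 1, 2, 4}) = 3
G(17) = mex({0, 1, 3, 4}) = 2
G(18) = mex({0, 1, 3, 4}) = 2
G(19) = mex({0, 1, 3, 5}) = 2
G(20) = mex({0, 1, 2, 3, 5}) = 4
G(21) = mex({0, 1, 2, 3, 5}) = 4
Therefore G(21) = 4.

4


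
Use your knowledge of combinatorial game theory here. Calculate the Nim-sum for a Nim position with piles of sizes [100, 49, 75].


We need the XOR (exclusive or) of all pile sizes.
After XOR-ing pile 1 (size 100): 0 XOR 100 = 100
After XOR-ing pile 2 (size 49): 100 XOR 49 = 85
After XOR-ing pile 3 (size 75): 85 XOR 75 = 30
The Nim-value of this position is 30.

30


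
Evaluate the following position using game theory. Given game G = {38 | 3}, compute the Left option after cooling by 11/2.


Original game: {38 | 3} (a switch {a | b} with a > b).
Cooling by t (for t below the temperature (a - b)/2 = 35/2) taxes each move by t: {a | b} cooled by t is {a - t | b + t}.
Cooling amount: t = 11/2
Cooled Left option: 38 - 11/2 = 65/2
Cooled Right option: 3 + 11/2 = 17/2
Cooled game: {65/2 | 17/2}
Left option = 65/2

65/2


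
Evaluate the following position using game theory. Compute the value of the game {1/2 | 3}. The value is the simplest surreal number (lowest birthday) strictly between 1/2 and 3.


Left options: {1/2}, max = 1/2
Right options: {3}, min = 3
All options are numbers and max(Left) < min(Right), so by the simplicity theorem the value is the simplest (earliest-born) number strictly between 1/2 and 3.
Integers 1 through 2 all lie strictly between 1/2 and 3.
Among integers, the simplest (lowest birthday = smallest |n|; 0 is born on day 0, +-n on day n) is 1.
No non-integer in the interval can be simpler: if x is a non-integer in the interval, then floor(x) or ceil(x) also lies in the interval (the interval contains an integer), and both are proper prefixes of x's sign expansion, i.e. born earlier. So the game value is 1.
Game value = 1

1


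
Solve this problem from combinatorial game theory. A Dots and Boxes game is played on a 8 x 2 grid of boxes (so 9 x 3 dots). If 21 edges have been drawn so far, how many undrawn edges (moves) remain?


Grid: 8 x 2 boxes, i.e. 9 rows and 3 columns of dots.
Horizontal edges: (rows + 1) * cols = 9 * 2 = 18
Vertical edges: rows * (cols + 1) = 8 * 3 = 24
Total edges: 18 + 24 = 42
Edges drawn: 21
Remaining: 42 - 21 = 21

21


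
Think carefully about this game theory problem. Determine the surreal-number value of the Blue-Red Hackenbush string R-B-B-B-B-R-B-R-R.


Edges (from ground): R-B-B-B-B-R-B-R-R
By Berlekamp's sign-expansion rule, a Blue-Red Hackenbush stalk has the value of the surreal number whose sign sequence is the edge sequence with B -> + and R -> -.
Sign sequence: -++++-+--
Trace the sign expansion in the surreal number tree, starting from 0:
Edge 1: R (sign -) -> bounds (-inf, 0), value = -1
Edge 2: B (sign +) -> bounds (-1, 0), value = -1/2
Edge 3: B (sign +) -> bounds (-1/2, 0), value = -1/4
Edge 4: B (sign +) -> bounds (-1/4, 0), value = -1/8
Edge 5: B (sign +) -> bounds (-1/8, 0), value = -1/16
Edge 6: R (sign -) -> bounds (-1/8, -1/16), value = -3/32
Edge 7: B (sign +) -> bounds (-3/32, -1/16), value = -5/64
Edge 8: R (sign -) -> bounds (-3/32, -5/64), value = -11/128
Edge 9: R (sign -) -> bounds (-3/32, -11/128), value = -23/256
Game value = -23/256

-23/256


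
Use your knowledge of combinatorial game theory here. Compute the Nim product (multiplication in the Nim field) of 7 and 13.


Nim multiplication is bilinear over XOR: (u XOR v) * w = (u*w) XOR (v*w).
So we split each operand into its bit components and XOR the pairwise Nim products.
7 = 1 + 2 + 4 (as XOR of powers of 2).
13 = 1 + 4 + 8 (as XOR of powers of 2).
Using the standard Nim-product table on single bits:
  2*2 = 3,   2*4 = 8,   2*8 = 12,
  4*4 = 6,   4*8 = 11,  8*8 = 13,
and  1*x = x (identity), k*l = l*k (commutative).
Pairwise Nim products:
  1 * 1 = 1
  1 * 4 = 4
  1 * 8 = 8
  2 * 1 = 2
  2 * 4 = 8
  2 * 8 = 12
  4 * 1 = 4
  4 * 4 = 6
  4 * 8 = 11
XOR them: 1 XOR 4 XOR 8 XOR 2 XOR 8 XOR 12 XOR 4 XOR 6 XOR 11 = 2.
Result: 7 * 13 = 2 (in Nim).

2


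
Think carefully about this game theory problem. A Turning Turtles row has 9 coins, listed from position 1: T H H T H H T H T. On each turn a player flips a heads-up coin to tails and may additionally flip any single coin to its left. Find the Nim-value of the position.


Coins: T H H T H H T H T
Key fact: a single head at position k behaves exactly like a Nim heap of size k (turning it to T and optionally flipping a coin at j < k corresponds to moving the heap from k to j, or to 0), and heads combine as a disjunctive sum (two heads at the same place would cancel, matching j XOR j = 0). So the Nim-value is the XOR of the 1-indexed positions of the heads.
Face-up positions (1-indexed): [2, 3, 5, 6, 8]
XOR 0 with 2: 0 XOR 2 = 2
XOR 2 with 3: 2 XOR 3 = 1
XOR 1 with 5: 1 XOR 5 = 4
XOR 4 with 6: 4 XOR 6 = 2
XOR 2 with 8: 2 XOR 8 = 10
Nim-value = 10

10


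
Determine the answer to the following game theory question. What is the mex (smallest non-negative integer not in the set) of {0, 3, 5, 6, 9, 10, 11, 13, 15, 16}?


Set = {0, 3, 5, 6, 9, 10, 11, 13, 15, 16}
0 is in the set.
1 is NOT in the set. This is the mex.
mex = 1

1


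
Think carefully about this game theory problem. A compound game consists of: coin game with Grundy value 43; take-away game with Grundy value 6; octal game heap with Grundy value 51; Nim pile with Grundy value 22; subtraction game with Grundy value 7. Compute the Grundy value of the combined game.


By the Sprague-Grundy theorem, the Grundy value of a sum of games is the XOR of individual Grundy values.
coin game: Grundy value = 43. Running XOR: 0 XOR 43 = 43
take-away game: Grundy value = 6. Running XOR: 43 XOR 6 = 45
octal game heap: Grundy value = 51. Running XOR: 45 XOR 51 = 30
Nim pile: Grundy value = 22. Running XOR: 30 XOR 22 = 8
subtraction game: Grundy value = 7. Running XOR: 8 XOR 7 = 15
The combined Grundy value is 15.

15


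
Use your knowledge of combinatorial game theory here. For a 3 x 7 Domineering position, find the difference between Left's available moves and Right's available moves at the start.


Board is 3 x 7 (rows x cols).
Left (vertical) placements: (rows-1) * cols = 2 * 7 = 14
Right (horizontal) placements: rows * (cols-1) = 3 * 6 = 18
Advantage = Left - Right = 14 - 18 = -4

-4


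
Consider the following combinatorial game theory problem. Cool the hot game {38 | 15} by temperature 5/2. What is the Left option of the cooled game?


Original game: {38 | 15} (a switch {a | b} with a > b).
Cooling by t (for t below the temperature (a - b)/2 = 23/2) taxes each move by t: {a | b} cooled by t is {a - t | b + t}.
Cooling amount: t = 5/2
Cooled Left option: 38 - 5/2 = 71/2
Cooled Right option: 15 + 5/2 = 35/2
Cooled game: {71/2 | 35/2}
Left option = 71/2

71/2


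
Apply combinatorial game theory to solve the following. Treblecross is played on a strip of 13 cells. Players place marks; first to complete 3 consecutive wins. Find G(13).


Treblecross: place X on empty cells; 3-in-a-row wins.
Playing within two cells of an existing X lets the opponent win at once, so sensible play treats the cells i-2..i+2 around each X as dead. The player left with no safe cell loses, so this is a normal-play take-away game on strips of safe cells.
Placing X at cell i (0-indexed) of a strip of k safe cells leaves independent strips of sizes max(0, i-2) and max(0, k-i-3). Hence G(k) = mex{ G(max(0,i-2)) XOR G(max(0,k-i-3)) : 0 <= i < k }, with G(0) = 0.
G(1): splits (0,0):0^0=0 -> mex({0}) = 1
G(2): splits (0,0):0^0=0 -> mex({0}) = 1
G(3): splits (0,0):0^0=0 -> mex({0}) = 1
G(4): splits (0,1):0^1=1 (0,0):0^0=0 -> mex({0, 1}) = 2
G(5): splits (0,2):0^1=1 (0,1):0^1=1 (0,0):0^0=0 -> mex({0, 1}) = 2
G(6) = mex({1}) = 0
G(7) = mex({0, 1, 2}) = 3
G(8) = mex({0, 1, 2}) = 3
G(9) = mex({0, 2}) = 1
G(10) = mex({0, 2, 3}) = 1
G(11) = mex({0, 3}) = 1
G(12) = mex({1, 3}) = 0
G(13) = mex({0, 1, 2, 3}) = 4
Therefore G(13) = 4.

4


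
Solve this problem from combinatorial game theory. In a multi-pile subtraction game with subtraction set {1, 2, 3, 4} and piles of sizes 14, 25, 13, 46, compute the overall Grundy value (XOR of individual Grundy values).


Subtraction set: {1, 2, 3, 4}
For this subtraction set, G(n) = n mod 5 (period = max + 1 = 5).
Pile 1 (size 14): G(14) = 14 mod 5 = 4
Pile 2 (size 25): G(25) = 25 mod 5 = 0
Pile 3 (size 13): G(13) = 13 mod 5 = 3
Pile 4 (size 46): G(46) = 46 mod 5 = 1
Total Grundy value = XOR of all: 4 XOR 0 XOR 3 XOR 1 = 6

6


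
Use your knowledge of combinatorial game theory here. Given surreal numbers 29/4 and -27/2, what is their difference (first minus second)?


x = 29/4, y = -27/2
Converting to common denominator: 4
x = 29/4, y = -54/4
x - y = 29/4 - -27/2 = 83/4

83/4


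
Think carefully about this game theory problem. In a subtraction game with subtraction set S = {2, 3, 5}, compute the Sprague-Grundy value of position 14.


The subtraction set is S = {2, 3, 5}.
G(k) = mex{ G(k - s) : s in S, s <= k }. We compute iteratively: G(0) = 0.
G(1) = mex({}) = 0
G(2) = mex({0}) = 1
G(3) = mex({0}) = 1
G(4) = mex({0, 1}) = 2
G(5) = mex({0, 1}) = 2
G(6) = mex({0, 1, 2}) = 3
G(7) = mex({1, 2}) = 0
G(8) = mex({1, 2, 3}) = 0
G(9) = mex({0, 2, 3}) = 1
G(10) = mex({0, 2}) = 1
G(11) = mex({0, 1, 3}) = 2
Observe that G(7)..G(11) = 0, 0, 1, 1, 2 repeats G(0)..G(4) = 0, 0, 1, 1, 2.
For k >= max(S) = 5, G(k) is determined by the previous 5 values G(k-5)..G(k-1); a window of 5 consecutive values has recurred shifted by 7, so by induction G(k + 7) = G(k) for all k >= 0: the sequence is periodic from the start with period 7.
One period: G(0..6) = 0, 0, 1, 1, 2, 2, 3.
14 mod 7 = 0, so G(14) = G(0) = 0.

0


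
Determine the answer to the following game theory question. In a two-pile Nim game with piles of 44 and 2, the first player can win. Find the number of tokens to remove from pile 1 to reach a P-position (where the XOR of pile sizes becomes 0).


Piles: 44 and 2
Current XOR: 44 XOR 2 = 46 (non-zero, so this is an N-position).
To make the XOR zero, we need to find a move that balances the piles.
For pile 1 (size 44): target = 44 XOR 46 = 2
We reduce pile 1 from 44 to 2.
Tokens removed: 44 - 2 = 42
Verification: 2 XOR 2 = 0

42


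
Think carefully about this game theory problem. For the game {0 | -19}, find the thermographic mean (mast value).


Game = {0 | -19}, a switch {a | b} with numbers a > b.
Its thermograph has left wall a - t and right wall b + t, which meet at t = (a - b)/2, where both equal (a + b)/2. So the mast (mean value) is at (a + b)/2.
Mean = (0 + (-19))/2 = -19/2 = -19/2

-19/2


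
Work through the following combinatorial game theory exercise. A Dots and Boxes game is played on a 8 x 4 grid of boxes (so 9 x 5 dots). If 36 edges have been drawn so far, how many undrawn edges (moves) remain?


Grid: 8 x 4 boxes, i.e. 9 rows and 5 columns of dots.
Horizontal edges: (rows + 1) * cols = 9 * 4 = 36
Vertical edges: rows * (cols + 1) = 8 * 5 = 40
Total edges: 36 + 40 = 76
Edges drawn: 36
Remaining: 76 - 36 = 40

40


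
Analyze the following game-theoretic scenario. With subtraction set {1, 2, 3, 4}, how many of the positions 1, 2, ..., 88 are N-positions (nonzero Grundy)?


Subtraction set S = {1, 2, 3, 4}, so G(n) = n mod 5.
G(n) = 0 when n is a multiple of 5.
Multiples of 5 in [1, 88]: 17
N-positions (nonzero Grundy) = 88 - 17 = 71

71


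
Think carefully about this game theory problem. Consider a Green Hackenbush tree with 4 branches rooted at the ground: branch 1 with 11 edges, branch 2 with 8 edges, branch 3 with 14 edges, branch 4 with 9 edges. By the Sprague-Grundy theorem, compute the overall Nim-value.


The tree has 4 branches from the ground vertex.
In Green Hackenbush, the Nim-value of a simple path of length k is k.
Branch 1: length 11, Nim-value = 11
Branch 2: length 8, Nim-value = 8
Branch 3: length 14, Nim-value = 14
Branch 4: length 9, Nim-value = 9
Total Nim-value = XOR of all branch values:
0 XOR 11 = 11
11 XOR 8 = 3
3 XOR 14 = 13
13 XOR 9 = 4
Nim-value of the tree = 4

4


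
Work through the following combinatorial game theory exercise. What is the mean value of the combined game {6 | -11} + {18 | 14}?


G1 = {6 | -11}, G2 = {18 | 14}
Each is a switch {a | b} with numbers a > b; its mean value is (a + b)/2, and mean value is additive over game sums: m(G1 + G2) = m(G1) + m(G2).
Mean of G1 = (6 + (-11))/2 = -5/2 = -5/2
Mean of G2 = (18 + (14))/2 = 32/2 = 16
Mean of G1 + G2 = -5/2 + 16 = 27/2

27/2


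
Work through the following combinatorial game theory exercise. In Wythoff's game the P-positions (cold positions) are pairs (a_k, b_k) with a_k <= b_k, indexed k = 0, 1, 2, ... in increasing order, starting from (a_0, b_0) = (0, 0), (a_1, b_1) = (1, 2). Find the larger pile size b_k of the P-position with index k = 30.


By Wythoff's theorem, a_k = floor(k * phi) and b_k = floor(k * phi^2) = a_k + k, where phi = (1 + sqrt(5))/2 is the golden ratio.
phi = (1 + sqrt(5))/2 = 1.618034
phi^2 = phi + 1 = 2.618034
k = 30
k * phi^2 = 30 * 2.618034 = 78.541020
b_30 = floor(k * phi^2) = 78 (check: a_30 + k = 48 + 30 = 78)

78


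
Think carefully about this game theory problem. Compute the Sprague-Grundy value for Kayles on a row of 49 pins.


Kayles: a move removes 1 or 2 adjacent pins from a contiguous row.
Removing pins from a row of k leaves two independent rows (a, b) with a + b = k - 1 (one pin) or a + b = k - 2 (two pins); an end removal gives a = 0.
By Sprague-Grundy, G(k) = mex{ G(a) XOR G(b) } over all these splits. G(0) = 0.
G(1): splits (0,0):0^0=0 -> mex({0}) = 1
G(2): splits (0,1):0^1=1 (0,0):0^0=0 -> mex({0, 1}) = 2
G(3): splits (0,2):0^2=2 (1,1):1^1=0 (0,1):0^1=1 -> mex({0, 1, 2}) = 3
G(4): splits (0,3):0^3=3 (1,2):1^2=3 (0,2):0^2=2 (1,1):1^1=0 -> mex({0, 2, 3}) = 1
G(5): splits (0,4):0^1=1 (1,3):1^3=2 (2,2):2^2=0 (0,3):0^3=3 (1,2):1^2=3 -> mex({0, 1, 2, 3}) = 4
G(6) = mex({0, 1, 2, 4}) = 3
G(7) = mex({0, 1, 3, 4, 5}) = 2
G(8) = mex({0, 2, 3, 5, 6}) = 1
G(9) = mex({0, 1, 2, 3, 6, 7}) = 4
G(10) = mex({0, 1, 3, 4, 5, 7}) = 2
G(11) = mex({0, 1, 2, 3, 4, 5}) = 6
G(12) = mex({0, 1, 2, 3, 5, 6, 7}) = 4
G(13) = mex({0, 2, 3, 4, 6, 7}) = 1
G(14) = mex({0, 1, 4, 5, 6, 7}) = 2
G(15) = mex({0, 1, 2, 3, 4, 5, 6}) = 7
G(16) = mex({0, 2, 3, 5, 6, 7}) = 1
G(17) = mex({0, 1, 2, 3, 5, 6, 7}) = 4
G(18) = mex({0, 1, 2, 4, 5, 6}) = 3
G(19) = mex({0, 1, 3, 4, 5, 7}) = 2
G(20) = mex({0, 2, 3, 4, 5, 6, 7}) = 1
G(21) = mex({0, 1, 2, 3, 5, 6, 7}) = 4
G(22) = mex({0, 1, 2, 3, 4, 5, 7}) = 6
G(23) = mex({0, 1, 2, 3, 4, 5, 6}) = 7
G(24) = mex({0, 1, 2, 3, 5, 6, 7}) = 4
G(25) = mex({0, 2, 3, 4, 6, 7}) = 1
G(26) = mex({0, 1, 3, 4, 5, 6, 7}) = 2
G(27) = mex({0, 1, 2, 3, 4, 5, 6, 7}) = 8
G(28) = mex({0, 1, 2, 3, 4, 6, 7, 8}) = 5
G(29) = mex({0, 1, 2, 3, 5, 6, 7, 8, 9}) = 4
G(30) = mex({0, 1, 2, 3, 4, 5, 6, 9, 10}) = 7
G(31) = mex({0, 1, 3, 4, 5, 7, 10, 11}) = 2
G(32) = mex({0, 2, 3, 4, 5, 6, 7, 9, 11}) = 1
G(33) = mex({0, 1, 2, 3, 4, 5, 6, 7, 9, 12}) = 8
G(34) = mex({0, 1, 2, 3, 4, 5, 7, 8, 11, 12}) = 6
G(35) = mex({0, 1, 2, 3, 4, 5, 6, 8, 9, 10, 11}) = 7
G(36) = mex({0, 1, 2, 3, 5, 6, 7, 9, 10}) = 4
G(37) = mex({0, 2, 3, 4, 6, 7, 9, 10, 11, 12}) = 1
G(38) = mex({0, 1, 3, 4, 5, 6, 7, 9, 10, 11, 12}) = 2
G(39) = mex({0, 1, 2, 4, 5, 6, 7, 9, 10, 12, 14}) = 3
G(40) = mex({0, 2, 3, 4, 6, 7, 11, 12, 14}) = 1
G(41) = mex({0, 1, 2, 3, 5, 6, 7, 9, 10, 11, 12}) = 4
G(42) = mex({0, 1, 2, 3, 4, 5, 6, 9, 10}) = 7
G(43) = mex({0, 1, 3, 4, 5, 7, 9, 10, 12, 15}) = 2
G(44) = mex({0, 2, 3, 4, 5, 6, 7, 9, 10, 12, 15}) = 1
G(45) = mex({0, 1, 2, 3, 4, 5, 6, 7, 9, 10, 12, 14}) = 8
G(46) = mex({0, 1, 3, 4, 5, 7, 8, 11, 12, 14}) = 2
G(47) = mex({0, 1, 2, 3, 4, 5, 6, 8, 9, 10, 11, 12}) = 7
G(48) = mex({0, 1, 2, 3, 5, 6, 7, 9, 10}) = 4
G(49) = mex({0, 2, 3, 4, 6, 7, 9, 10, 11, 12, 15}) = 1
Therefore G(49) = 1.

1


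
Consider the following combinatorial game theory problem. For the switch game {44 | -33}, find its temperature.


The game is {44 | -33}, a switch {a | b} with numbers a > b.
Cooling {a | b} by t gives {a - t | b + t}, which stops being hot when a - t = b + t, i.e. at t = (a - b)/2. So the temperature of a switch is (a - b)/2.
Temperature = (Left option - Right option) / 2
= (44 - (-33)) / 2
= 77 / 2
= 77/2

77/2


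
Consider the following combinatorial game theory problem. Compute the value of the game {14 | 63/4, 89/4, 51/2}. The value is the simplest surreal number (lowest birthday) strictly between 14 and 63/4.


Left options: {14}, max = 14
Right options: {63/4, 89/4, 51/2}, min = 63/4
All options are numbers and max(Left) < min(Right), so by the simplicity theorem the value is the simplest (earliest-born) number strictly between 14 and 63/4.
The only integer strictly between 14 and 63/4 is 15.
No non-integer in the interval can be simpler: if x is a non-integer in the interval, then floor(x) or ceil(x) also lies in the interval (the interval contains an integer), and both are proper prefixes of x's sign expansion, i.e. born earlier. So the game value is 15.
Game value = 15

15


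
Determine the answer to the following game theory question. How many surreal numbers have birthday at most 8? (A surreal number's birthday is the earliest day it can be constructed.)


Day 0: {|} = 0 is born. Count = 1.
Day n: the number of surreal numbers born by day n is 2^(n+1) - 1.
By day 0: 2^1 - 1 = 1
By day 1: 2^2 - 1 = 3
By day 2: 2^3 - 1 = 7
By day 3: 2^4 - 1 = 15
By day 4: 2^5 - 1 = 31
By day 5: 2^6 - 1 = 63
By day 6: 2^7 - 1 = 127
By day 7: 2^8 - 1 = 255
By day 8: 2^9 - 1 = 511
By day 8: 511 surreal numbers.

511


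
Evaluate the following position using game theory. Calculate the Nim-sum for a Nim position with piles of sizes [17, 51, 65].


We need the XOR (exclusive or) of all pile sizes.
After XOR-ing pile 1 (size 17): 0 XOR 17 = 17
After XOR-ing pile 2 (size 51): 17 XOR 51 = 34
After XOR-ing pile 3 (size 65): 34 XOR 65 = 99
The Nim-value of this position is 99.

99


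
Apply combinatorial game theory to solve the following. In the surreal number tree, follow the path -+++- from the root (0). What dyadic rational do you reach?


Sign expansion: -+++-
Rule: track bounds (lo, hi), initially (-inf, +inf). On '+', the current value becomes lo and we move to the simplest number in (value, hi): value + 1 if hi = +inf, otherwise the midpoint (value + hi)/2. On '-', the current value becomes hi and we move to value - 1 if lo = -inf, otherwise the midpoint (lo + value)/2.
Start at 0.
Step 1: sign = -, move left. Bounds: (-inf, 0). Value = -1
Step 2: sign = +, move right. Bounds: (-1, 0). Value = -1/2
Step 3: sign = +, move right. Bounds: (-1/2, 0). Value = -1/4
Step 4: sign = +, move right. Bounds: (-1/4, 0). Value = -1/8
Step 5: sign = -, move left. Bounds: (-1/4, -1/8). Value = -3/16
The surreal number with sign expansion -+++- is -3/16.

-3/16


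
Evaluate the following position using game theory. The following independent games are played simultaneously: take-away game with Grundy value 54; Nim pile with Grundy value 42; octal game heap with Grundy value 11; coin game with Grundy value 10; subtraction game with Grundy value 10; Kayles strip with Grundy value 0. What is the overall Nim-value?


By the Sprague-Grundy theorem, the Grundy value of a sum of games is the XOR of individual Grundy values.
take-away game: Grundy value = 54. Running XOR: 0 XOR 54 = 54
Nim pile: Grundy value = 42. Running XOR: 54 XOR 42 = 28
octal game heap: Grundy value = 11. Running XOR: 28 XOR 11 = 23
coin game: Grundy value = 10. Running XOR: 23 XOR 10 = 29
subtraction game: Grundy value = 10. Running XOR: 29 XOR 10 = 23
Kayles strip: Grundy value = 0. Running XOR: 23 XOR 0 = 23
The combined Grundy value is 23.

23


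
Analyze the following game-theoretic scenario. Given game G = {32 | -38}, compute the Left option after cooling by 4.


Original game: {32 | -38} (a switch {a | b} with a > b).
Cooling by t (for t below the temperature (a - b)/2 = 35) taxes each move by t: {a | b} cooled by t is {a - t | b + t}.
Cooling amount: t = 4
Cooled Left option: 32 - 4 = 28
Cooled Right option: -38 + 4 = -34
Cooled game: {28 | -34}
Left option = 28

28


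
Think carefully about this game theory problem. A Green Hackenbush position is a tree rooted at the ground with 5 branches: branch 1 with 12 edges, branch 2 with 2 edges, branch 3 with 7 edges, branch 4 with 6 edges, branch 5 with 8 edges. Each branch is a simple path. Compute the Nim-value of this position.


The tree has 5 branches from the ground vertex.
In Green Hackenbush, the Nim-value of a simple path of length k is k.
Branch 1: length 12, Nim-value = 12
Branch 2: length 2, Nim-value = 2
Branch 3: length 7, Nim-value = 7
Branch 4: length 6, Nim-value = 6
Branch 5: length 8, Nim-value = 8
Total Nim-value = XOR of all branch values:
0 XOR 12 = 12
12 XOR 2 = 14
14 XOR 7 = 9
9 XOR 6 = 15
15 XOR 8 = 7
Nim-value of the tree = 7

7


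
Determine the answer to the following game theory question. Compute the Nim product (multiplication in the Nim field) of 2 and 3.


Nim multiplication is bilinear over XOR: (u XOR v) * w = (u*w) XOR (v*w).
So we split each operand into its bit components and XOR the pairwise Nim products.
2 = 2 (as XOR of powers of 2).
3 = 1 + 2 (as XOR of powers of 2).
Using the standard Nim-product table on single bits:
  2*2 = 3,   2*4 = 8,   2*8 = 12,
  4*4 = 6,   4*8 = 11,  8*8 = 13,
and  1*x = x (identity), k*l = l*k (commutative).
Pairwise Nim products:
  2 * 1 = 2
  2 * 2 = 3
XOR them: 2 XOR 3 = 1.
Result: 2 * 3 = 1 (in Nim).

1


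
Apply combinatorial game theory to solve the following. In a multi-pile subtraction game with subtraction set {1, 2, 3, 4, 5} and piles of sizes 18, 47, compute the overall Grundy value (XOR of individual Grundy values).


Subtraction set: {1, 2, 3, 4, 5}
For this subtraction set, G(n) = n mod 6 (period = max + 1 = 6).
Pile 1 (size 18): G(18) = 18 mod 6 = 0
Pile 2 (size 47): G(47) = 47 mod 6 = 5
Total Grundy value = XOR of all: 0 XOR 5 = 5

5


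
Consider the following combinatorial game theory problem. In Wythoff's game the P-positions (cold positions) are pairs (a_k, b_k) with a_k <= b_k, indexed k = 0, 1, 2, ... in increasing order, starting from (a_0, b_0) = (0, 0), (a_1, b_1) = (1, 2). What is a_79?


By Wythoff's theorem, a_k = floor(k * phi) and b_k = floor(k * phi^2) = a_k + k, where phi = (1 + sqrt(5))/2 is the golden ratio.
phi = (1 + sqrt(5))/2 = 1.618034
k = 79
k * phi = 79 * 1.618034 = 127.824685
a_79 = floor(k * phi) = 127

127


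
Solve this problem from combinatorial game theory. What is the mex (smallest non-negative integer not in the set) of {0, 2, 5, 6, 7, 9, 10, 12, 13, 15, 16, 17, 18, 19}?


Set = {0, 2, 5, 6, 7, 9, 10, 12, 13, 15, 16, 17, 18, 19}
0 is in the set.
1 is NOT in the set. This is the mex.
mex = 1

1


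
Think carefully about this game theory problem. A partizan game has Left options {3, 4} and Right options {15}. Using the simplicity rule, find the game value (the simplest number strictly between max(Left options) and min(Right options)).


Left options: {3, 4}, max = 4
Right options: {15}, min = 15
All options are numbers and max(Left) < min(Right), so by the simplicity theorem the value is the simplest (earliest-born) number strictly between 4 and 15.
Integers 5 through 14 all lie strictly between 4 and 15.
Among integers, the simplest (lowest birthday = smallest |n|; 0 is born on day 0, +-n on day n) is 5.
No non-integer in the interval can be simpler: if x is a non-integer in the interval, then floor(x) or ceil(x) also lies in the interval (the interval contains an integer), and both are proper prefixes of x's sign expansion, i.e. born earlier. So the game value is 5.
Game value = 5

5


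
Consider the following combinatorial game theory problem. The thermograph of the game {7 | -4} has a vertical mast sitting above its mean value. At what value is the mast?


Game = {7 | -4}, a switch {a | b} with numbers a > b.
Its thermograph has left wall a - t and right wall b + t, which meet at t = (a - b)/2, where both equal (a + b)/2. So the mast (mean value) is at (a + b)/2.
Mean = (7 + (-4))/2 = 3/2 = 3/2

3/2


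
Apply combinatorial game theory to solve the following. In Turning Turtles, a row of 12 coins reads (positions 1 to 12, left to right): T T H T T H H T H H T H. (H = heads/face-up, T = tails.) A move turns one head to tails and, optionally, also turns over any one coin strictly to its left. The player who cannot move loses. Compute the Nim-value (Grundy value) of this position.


Coins: T T H T T H H T H H T H
Key fact: a single head at position k behaves exactly like a Nim heap of size k (turning it to T and optionally flipping a coin at j < k corresponds to moving the heap from k to j, or to 0), and heads combine as a disjunctive sum (two heads at the same place would cancel, matching j XOR j = 0). So the Nim-value is the XOR of the 1-indexed positions of the heads.
Face-up positions (1-indexed): [3, 6, 7, 9, 10, 12]
XOR 0 with 3: 0 XOR 3 = 3
XOR 3 with 6: 3 XOR 6 = 5
XOR 5 with 7: 5 XOR 7 = 2
XOR 2 with 9: 2 XOR 9 = 11
XOR 11 with 10: 11 XOR 10 = 1
XOR 1 with 12: 1 XOR 12 = 13
Nim-value = 13

13


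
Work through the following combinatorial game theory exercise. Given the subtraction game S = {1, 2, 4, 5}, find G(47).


The subtraction set is S = {1, 2, 4, 5}.
G(k) = mex{ G(k - s) : s in S, s <= k }. We compute iteratively: G(0) = 0.
G(1) = mex({0}) = 1
G(2) = mex({0, 1}) = 2
G(3) = mex({1, 2}) = 0
G(4) = mex({0, 2}) = 1
G(5) = mex({0, 1}) = 2
G(6) = mex({1, 2}) = 0
G(7) = mex({0, 2}) = 1
Observe that G(3)..G(7) = 0, 1, 2, 0, 1 repeats G(0)..G(4) = 0, 1, 2, 0, 1.
For k >= max(S) = 5, G(k) is determined by the previous 5 values G(k-5)..G(k-1); a window of 5 consecutive values has recurred shifted by 3, so by induction G(k + 3) = G(k) for all k >= 0: the sequence is periodic from the start with period 3.
One period: G(0..2) = 0, 1, 2.
47 mod 3 = 2, so G(47) = G(2) = 2.

2


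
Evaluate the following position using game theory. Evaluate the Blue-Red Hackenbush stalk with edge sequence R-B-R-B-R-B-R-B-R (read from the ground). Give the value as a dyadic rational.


Edges (from ground): R-B-R-B-R-B-R-B-R
By Berlekamp's sign-expansion rule, a Blue-Red Hackenbush stalk has the value of the surreal number whose sign sequence is the edge sequence with B -> + and R -> -.
Sign sequence: -+-+-+-+-
Trace the sign expansion in the surreal number tree, starting from 0:
Edge 1: R (sign -) -> bounds (-inf, 0), value = -1
Edge 2: B (sign +) -> bounds (-1, 0), value = -1/2
Edge 3: R (sign -) -> bounds (-1, -1/2), value = -3/4
Edge 4: B (sign +) -> bounds (-3/4, -1/2), value = -5/8
Edge 5: R (sign -) -> bounds (-3/4, -5/8), value = -11/16
Edge 6: B (sign +) -> bounds (-11/16, -5/8), value = -21/32
Edge 7: R (sign -) -> bounds (-11/16, -21/32), value = -43/64
Edge 8: B (sign +) -> bounds (-43/64, -21/32), value = -85/128
Edge 9: R (sign -) -> bounds (-43/64, -85/128), value = -171/256
Game value = -171/256

-171/256


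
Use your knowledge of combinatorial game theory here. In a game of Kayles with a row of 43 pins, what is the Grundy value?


Kayles: a move removes 1 or 2 adjacent pins from a contiguous row.
Removing pins from a row of k leaves two independent rows (a, b) with a + b = k - 1 (one pin) or a + b = k - 2 (two pins); an end removal gives a = 0.
By Sprague-Grundy, G(k) = mex{ G(a) XOR G(b) } over all these splits. G(0) = 0.
G(1): splits (0,0):0^0=0 -> mex({0}) = 1
G(2): splits (0,1):0^1=1 (0,0):0^0=0 -> mex({0, 1}) = 2
G(3): splits (0,2):0^2=2 (1,1):1^1=0 (0,1):0^1=1 -> mex({0, 1, 2}) = 3
G(4): splits (0,3):0^3=3 (1,2):1^2=3 (0,2):0^2=2 (1,1):1^1=0 -> mex({0, 2, 3}) = 1
G(5): splits (0,4):0^1=1 (1,3):1^3=2 (2,2):2^2=0 (0,3):0^3=3 (1,2):1^2=3 -> mex({0, 1, 2, 3}) = 4
G(6) = mex({0, 1, 2, 4}) = 3
G(7) = mex({0, 1, 3, 4, 5}) = 2
G(8) = mex({0, 2, 3, 5, 6}) = 1
G(9) = mex({0, 1, 2, 3, 6, 7}) = 4
G(10) = mex({0, 1, 3, 4, 5, 7}) = 2
G(11) = mex({0, 1, 2, 3, 4, 5}) = 6
G(12) = mex({0, 1, 2, 3, 5, 6, 7}) = 4
G(13) = mex({0, 2, 3, 4, 6, 7}) = 1
G(14) = mex({0, 1, 4, 5, 6, 7}) = 2
G(15) = mex({0, 1, 2, 3, 4, 5, 6}) = 7
G(16) = mex({0, 2, 3, 5, 6, 7}) = 1
G(17) = mex({0, 1, 2, 3, 5, 6, 7}) = 4
G(18) = mex({0, 1, 2, 4, 5, 6}) = 3
G(19) = mex({0, 1, 3, 4, 5, 7}) = 2
G(20) = mex({0, 2, 3, 4, 5, 6, 7}) = 1
G(21) = mex({0, 1, 2, 3, 5, 6, 7}) = 4
G(22) = mex({0, 1, 2, 3, 4, 5, 7}) = 6
G(23) = mex({0, 1, 2, 3, 4, 5, 6}) = 7
G(24) = mex({0, 1, 2, 3, 5, 6, 7}) = 4
G(25) = mex({0, 2, 3, 4, 6, 7}) = 1
G(26) = mex({0, 1, 3, 4, 5, 6, 7}) = 2
G(27) = mex({0, 1, 2, 3, 4, 5, 6, 7}) = 8
G(28) = mex({0, 1, 2, 3, 4, 6, 7, 8}) = 5
G(29) = mex({0, 1, 2, 3, 5, 6, 7, 8, 9}) = 4
G(30) = mex({0, 1, 2, 3, 4, 5, 6, 9, 10}) = 7
G(31) = mex({0, 1, 3, 4, 5, 7, 10, 11}) = 2
G(32) = mex({0, 2, 3, 4, 5, 6, 7, 9, 11}) = 1
G(33) = mex({0, 1, 2, 3, 4, 5, 6, 7, 9, 12}) = 8
G(34) = mex({0, 1, 2, 3, 4, 5, 7, 8, 11, 12}) = 6
G(35) = mex({0, 1, 2, 3, 4, 5, 6, 8, 9, 10, 11}) = 7
G(36) = mex({0, 1, 2, 3, 5, 6, 7, 9, 10}) = 4
G(37) = mex({0, 2, 3, 4, 6, 7, 9, 10, 11, 12}) = 1
G(38) = mex({0, 1, 3, 4, 5, 6, 7, 9, 10, 11, 12}) = 2
G(39) = mex({0, 1, 2, 4, 5, 6, 7, 9, 10, 12, 14}) = 3
G(40) = mex({0, 2, 3, 4, 6, 7, 11, 12, 14}) = 1
G(41) = mex({0, 1, 2, 3, 5, 6, 7, 9, 10, 11, 12}) = 4
G(42) = mex({0, 1, 2, 3, 4, 5, 6, 9, 10}) = 7
G(43) = mex({0, 1, 3, 4, 5, 7, 9, 10, 12, 15}) = 2
Therefore G(43) = 2.

2


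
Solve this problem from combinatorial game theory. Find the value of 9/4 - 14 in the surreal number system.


x = 9/4, y = 14
Converting to common denominator: 4
x = 9/4, y = 56/4
x - y = 9/4 - 14 = -47/4

-47/4


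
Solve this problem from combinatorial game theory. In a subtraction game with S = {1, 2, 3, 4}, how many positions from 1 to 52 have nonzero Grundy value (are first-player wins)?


Subtraction set S = {1, 2, 3, 4}, so G(n) = n mod 5.
G(n) = 0 when n is a multiple of 5.
Multiples of 5 in [1, 52]: 10
N-positions (nonzero Grundy) = 52 - 10 = 42

42


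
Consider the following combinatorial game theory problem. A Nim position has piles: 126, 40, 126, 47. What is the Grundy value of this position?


We need the XOR (exclusive or) of all pile sizes.
After XOR-ing pile 1 (size 126): 0 XOR 126 = 126
After XOR-ing pile 2 (size 40): 126 XOR 40 = 86
After XOR-ing pile 3 (size 126): 86 XOR 126 = 40
After XOR-ing pile 4 (size 47): 40 XOR 47 = 7
The Nim-value of this position is 7.

7


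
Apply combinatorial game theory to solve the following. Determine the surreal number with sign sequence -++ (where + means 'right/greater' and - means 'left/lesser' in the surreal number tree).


Sign expansion: -++
Rule: track bounds (lo, hi), initially (-inf, +inf). On '+', the current value becomes lo and we move to the simplest number in (value, hi): value + 1 if hi = +inf, otherwise the midpoint (value + hi)/2. On '-', the current value becomes hi and we move to value - 1 if lo = -inf, otherwise the midpoint (lo + value)/2.
Start at 0.
Step 1: sign = -, move left. Bounds: (-inf, 0). Value = -1
Step 2: sign = +, move right. Bounds: (-1, 0). Value = -1/2
Step 3: sign = +, move right. Bounds: (-1/2, 0). Value = -1/4
The surreal number with sign expansion -++ is -1/4.

-1/4


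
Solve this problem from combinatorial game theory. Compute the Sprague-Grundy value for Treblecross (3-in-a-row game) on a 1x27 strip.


Treblecross: place X on empty cells; 3-in-a-row wins.
Playing within two cells of an existing X lets the opponent win at once, so sensible play treats the cells i-2..i+2 around each X as dead. The player left with no safe cell loses, so this is a normal-play take-away game on strips of safe cells.
Placing X at cell i (0-indexed) of a strip of k safe cells leaves independent strips of sizes max(0, i-2) and max(0, k-i-3). Hence G(k) = mex{ G(max(0,i-2)) XOR G(max(0,k-i-3)) : 0 <= i < k }, with G(0) = 0.
G(1): splits (0,0):0^0=0 -> mex({0}) = 1
G(2): splits (0,0):0^0=0 -> mex({0}) = 1
G(3): splits (0,0):0^0=0 -> mex({0}) = 1
G(4): splits (0,1):0^1=1 (0,0):0^0=0 -> mex({0, 1}) = 2
G(5): splits (0,2):0^1=1 (0,1):0^1=1 (0,0):0^0=0 -> mex({0, 1}) = 2
G(6) = mex({1}) = 0
G(7) = mex({0, 1, 2}) = 3
G(8) = mex({0, 1, 2}) = 3
G(9) = mex({0, 2}) = 1
G(10) = mex({0, 2, 3}) = 1
G(11) = mex({0, 3}) = 1
G(12) = mex({1, 3}) = 0
G(13) = mex({0, 1, 2, 3}) = 4
G(14) = mex({0, 1, 2}) = 3
G(15) = mex({0, 1, 2}) = 3
G(16) = mex({0, 1, 2, 4}) = 3
G(17) = mex({0, 1, 3, 4}) = 2
G(18) = mex({0, 1, 3, 4}) = 2
G(19) = mex({0, 1, 3, 5}) = 2
G(20) = mex({0, 1, 2, 3, 5}) = 4
G(21) = mex({0, 1, 2, 3, 5}) = 4
G(22) = mex({1, 2, 6}) = 0
G(23) = mex({0, 1, 2, 3, 4, 6}) = 5
G(24) = mex({0, 1, 2, 3, 4}) = 5
G(25) = mex({0, 1, 3, 4, 7}) = 2
G(26) = mex({0, 1, 3, 4, 5, 7}) = 2
G(27) = mex({0, 1, 3, 5}) = 2
Therefore G(27) = 2.

2


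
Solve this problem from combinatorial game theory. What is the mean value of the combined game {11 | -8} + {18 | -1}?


G1 = {11 | -8}, G2 = {18 | -1}
Each is a switch {a | b} with numbers a > b; its mean value is (a + b)/2, and mean value is additive over game sums: m(G1 + G2) = m(G1) + m(G2).
Mean of G1 = (11 + (-8))/2 = 3/2 = 3/2
Mean of G2 = (18 + (-1))/2 = 17/2 = 17/2
Mean of G1 + G2 = 3/2 + 17/2 = 10

10


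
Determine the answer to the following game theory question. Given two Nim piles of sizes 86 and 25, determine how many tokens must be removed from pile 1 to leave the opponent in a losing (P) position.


Piles: 86 and 25
Current XOR: 86 XOR 25 = 79 (non-zero, so this is an N-position).
To make the XOR zero, we need to find a move that balances the piles.
For pile 1 (size 86): target = 86 XOR 79 = 25
We reduce pile 1 from 86 to 25.
Tokens removed: 86 - 25 = 61
Verification: 25 XOR 25 = 0

61


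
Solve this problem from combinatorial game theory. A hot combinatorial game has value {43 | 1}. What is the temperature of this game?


The game is {43 | 1}, a switch {a | b} with numbers a > b.
Cooling {a | b} by t gives {a - t | b + t}, which stops being hot when a - t = b + t, i.e. at t = (a - b)/2. So the temperature of a switch is (a - b)/2.
Temperature = (Left option - Right option) / 2
= (43 - (1)) / 2
= 42 / 2
= 21

21


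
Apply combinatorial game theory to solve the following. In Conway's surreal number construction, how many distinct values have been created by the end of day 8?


Day 0: {|} = 0 is born. Count = 1.
Day n: the number of surreal numbers born by day n is 2^(n+1) - 1.
By day 0: 2^1 - 1 = 1
By day 1: 2^2 - 1 = 3
By day 2: 2^3 - 1 = 7
By day 3: 2^4 - 1 = 15
By day 4: 2^5 - 1 = 31
By day 5: 2^6 - 1 = 63
By day 6: 2^7 - 1 = 127
By day 7: 2^8 - 1 = 255
By day 8: 2^9 - 1 = 511
By day 8: 511 surreal numbers.

511


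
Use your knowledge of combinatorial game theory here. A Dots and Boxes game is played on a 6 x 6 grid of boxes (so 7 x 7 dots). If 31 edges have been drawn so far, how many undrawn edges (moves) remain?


Grid: 6 x 6 boxes, i.e. 7 rows and 7 columns of dots.
Horizontal edges: (rows + 1) * cols = 7 * 6 = 42
Vertical edges: rows * (cols + 1) = 6 * 7 = 42
Total edges: 42 + 42 = 84
Edges drawn: 31
Remaining: 84 - 31 = 53

53
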